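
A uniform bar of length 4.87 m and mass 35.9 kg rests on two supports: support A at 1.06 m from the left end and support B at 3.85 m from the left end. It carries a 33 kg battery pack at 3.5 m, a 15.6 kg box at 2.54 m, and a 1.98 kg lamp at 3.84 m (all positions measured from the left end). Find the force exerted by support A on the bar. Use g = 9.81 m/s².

About support B:
Beam weight: 35.9 × 9.81 = 352.2 N down at 2.435 m → arm 1.415 m, τ = 352.2 × 1.415 = 498.4 N·m counterclockwise.
Battery pack: 33 × 9.81 = 323.7 N down at 3.5 m → arm 0.35 m, τ = 323.7 × 0.35 = 113.3 N·m counterclockwise.
Box: 15.6 × 9.81 = 153 N down at 2.54 m → arm 1.31 m, τ = 153 × 1.31 = 200.4 N·m counterclockwise.
Lamp: 1.98 × 9.81 = 19.42 N down at 3.84 m → arm 0.01 m, τ = 19.42 × 0.01 = 0.1942 N·m counterclockwise.
Net load moment about support B = 812.3 N·m counterclockwise.
Reaction R at support A is upward at 1.06 m, arm 2.79 m → moment R × 2.79 clockwise.
Balancing moments: R × 2.79 = 812.3, giving R = 291 N.

R_A ≈ 291 N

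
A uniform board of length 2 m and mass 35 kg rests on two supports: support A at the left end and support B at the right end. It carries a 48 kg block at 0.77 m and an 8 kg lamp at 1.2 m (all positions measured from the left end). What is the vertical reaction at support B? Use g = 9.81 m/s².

Take moments about support A.
Beam weight: 35 × 9.81 = 343.4 N down at 1 m → arm 1 m, τ = 343.4 × 1 = 343.4 N·m clockwise.
Block: 48 × 9.81 = 470.9 N down at 0.77 m → arm 0.77 m, τ = 470.9 × 0.77 = 362.6 N·m clockwise.
Lamp: 8 × 9.81 = 78.48 N down at 1.2 m → arm 1.2 m, τ = 78.48 × 1.2 = 94.18 N·m clockwise.
Net load moment about support A = 800.2 N·m clockwise.
Reaction R at support B is upward at 2 m, arm 2 m → moment R × 2 counterclockwise.
Στ = 0 ⇒ R × 2 = 800.2 ⇒ R = 400 N.

R_B ≈ 400 N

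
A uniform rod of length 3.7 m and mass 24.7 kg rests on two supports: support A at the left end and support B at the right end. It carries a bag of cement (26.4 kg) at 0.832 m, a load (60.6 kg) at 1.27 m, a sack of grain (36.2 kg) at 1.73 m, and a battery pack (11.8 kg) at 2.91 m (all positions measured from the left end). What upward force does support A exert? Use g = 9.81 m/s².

Take moments about support B.
Beam weight: 24.7 × 9.81 = 242.3 N down at 1.85 m → arm 1.85 m, τ = 242.3 × 1.85 = 448.3 N·m counterclockwise.
Bag of cement: 26.4 × 9.81 = 259 N down at 0.832 m → arm 2.868 m, τ = 259 × 2.868 = 742.8 N·m counterclockwise.
Load: 60.6 × 9.81 = 594.5 N down at 1.27 m → arm 2.43 m, τ = 594.5 × 2.43 = 1445 N·m counterclockwise.
Sack of grain: 36.2 × 9.81 = 355.1 N down at 1.73 m → arm 1.97 m, τ = 355.1 × 1.97 = 699.5 N·m counterclockwise.
Battery pack: 11.8 × 9.81 = 115.8 N down at 2.91 m → arm 0.79 m, τ = 115.8 × 0.79 = 91.48 N·m counterclockwise.
Net load moment about support B = 3427 N·m counterclockwise.
Reaction R at support A is upward at 0 m, arm 3.7 m → moment R × 3.7 clockwise.
For rotational equilibrium, R × 3.7 = 3427, so R = 926 N.

R_A ≈ 926 N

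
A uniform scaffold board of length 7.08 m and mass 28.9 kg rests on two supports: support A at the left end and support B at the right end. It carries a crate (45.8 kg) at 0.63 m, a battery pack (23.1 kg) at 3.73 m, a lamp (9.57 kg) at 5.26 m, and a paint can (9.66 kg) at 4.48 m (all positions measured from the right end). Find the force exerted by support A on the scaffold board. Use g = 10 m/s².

R_A ≈ 439 N

Taking torques about support B:
Beam weight: 28.9 × 10 = 289 N down at 3.54 m → arm 3.54 m, τ = 289 × 3.54 = 1023 N·m counterclockwise.
Crate: 45.8 × 10 = 458 N down at 0.63 m → arm 0.63 m, τ = 458 × 0.63 = 288.5 N·m counterclockwise.
Battery pack: 23.1 × 10 = 231 N down at 3.73 m → arm 3.73 m, τ = 231 × 3.73 = 861.6 N·m counterclockwise.
Lamp: 9.57 × 10 = 95.7 N down at 5.26 m → arm 5.26 m, τ = 95.7 × 5.26 = 503.4 N·m counterclockwise.
Paint can: 9.66 × 10 = 96.6 N down at 4.48 m → arm 4.48 m, τ = 96.6 × 4.48 = 432.8 N·m counterclockwise.
Net load moment about support B = 3109 N·m counterclockwise.
Reaction R at support A is upward at 7.08 m, arm 7.08 m → moment R × 7.08 clockwise.
Balancing moments: R × 7.08 = 3109, giving R = 439 N.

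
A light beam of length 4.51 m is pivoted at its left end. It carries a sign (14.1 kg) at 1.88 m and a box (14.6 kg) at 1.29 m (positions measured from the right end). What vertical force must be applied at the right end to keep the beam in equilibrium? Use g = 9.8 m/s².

F ≈ 183 N

Take moments about the left end.
Sign: 14.1 × 9.8 = 138.2 N down at 1.88 m → arm 2.63 m, τ = 138.2 × 2.63 = 363.5 N·m clockwise.
Box: 14.6 × 9.8 = 143.1 N down at 1.29 m → arm 3.22 m, τ = 143.1 × 3.22 = 460.8 N·m clockwise.
Net moment of the loads = 824.3 N·m clockwise.
The upward force F acts at the right end, arm 4.51 m, giving F × 4.51 counterclockwise.
Setting net torque to zero: F × 4.51 = 824.3 → F = 824.3 / 4.51 = 183 N.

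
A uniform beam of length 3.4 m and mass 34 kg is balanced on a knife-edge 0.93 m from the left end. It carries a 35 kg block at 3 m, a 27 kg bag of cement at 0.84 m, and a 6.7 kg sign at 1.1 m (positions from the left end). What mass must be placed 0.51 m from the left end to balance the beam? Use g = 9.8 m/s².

m ≈ 232 kg

Taking torques about the knife-edge (at 0.93 m from the left end):
Beam weight: 34 × 9.8 = 333.2 N down at 1.7 m → arm 0.77 m, τ = 333.2 × 0.77 = 256.6 N·m clockwise.
Block: 35 × 9.8 = 343 N down at 3 m → arm 2.07 m, τ = 343 × 2.07 = 710 N·m clockwise.
Bag of cement: 27 × 9.8 = 264.6 N down at 0.84 m → arm 0.09 m, τ = 264.6 × 0.09 = 23.81 N·m counterclockwise.
Sign: 6.7 × 9.8 = 65.66 N down at 1.1 m → arm 0.17 m, τ = 65.66 × 0.17 = 11.16 N·m clockwise.
Net moment of known loads = 954 N·m clockwise.
An unknown mass m at 0.51 m has arm 0.42 m; its moment is m·g·0.42 counterclockwise.
For rotational equilibrium, m × 9.8 × 0.42 = 954, so m = 954 / (9.8 × 0.42) = 232 kg.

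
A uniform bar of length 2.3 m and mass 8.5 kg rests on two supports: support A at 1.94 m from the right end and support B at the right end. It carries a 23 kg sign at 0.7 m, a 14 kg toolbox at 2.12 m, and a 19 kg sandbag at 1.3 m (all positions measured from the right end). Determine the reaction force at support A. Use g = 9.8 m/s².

R_A ≈ 405 N

Sum moments about support B (its reaction then has zero moment arm).
Beam weight: 8.5 × 9.8 = 83.3 N down at 1.15 m → arm 1.15 m, τ = 83.3 × 1.15 = 95.79 N·m counterclockwise.
Sign: 23 × 9.8 = 225.4 N down at 0.7 m → arm 0.7 m, τ = 225.4 × 0.7 = 157.8 N·m counterclockwise.
Toolbox: 14 × 9.8 = 137.2 N down at 2.12 m → arm 2.12 m, τ = 137.2 × 2.12 = 290.9 N·m counterclockwise.
Sandbag: 19 × 9.8 = 186.2 N down at 1.3 m → arm 1.3 m, τ = 186.2 × 1.3 = 242.1 N·m counterclockwise.
Net load moment about support B = 786.6 N·m counterclockwise.
Reaction R at support A is upward at 1.94 m, arm 1.94 m → moment R × 1.94 clockwise.
Setting net torque to zero: R × 1.94 = 786.6 → R = 405 N.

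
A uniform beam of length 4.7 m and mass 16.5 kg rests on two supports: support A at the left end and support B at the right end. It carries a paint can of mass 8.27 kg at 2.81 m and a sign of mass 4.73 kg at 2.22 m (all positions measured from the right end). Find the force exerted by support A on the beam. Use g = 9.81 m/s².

R_A ≈ 151 N

Taking torques about support B:
Beam weight: 16.5 × 9.81 = 161.9 N down at 2.35 m → arm 2.35 m, τ = 161.9 × 2.35 = 380.5 N·m counterclockwise.
Paint can: 8.27 × 9.81 = 81.13 N down at 2.81 m → arm 2.81 m, τ = 81.13 × 2.81 = 228 N·m counterclockwise.
Sign: 4.73 × 9.81 = 46.4 N down at 2.22 m → arm 2.22 m, τ = 46.4 × 2.22 = 103 N·m counterclockwise.
Net load moment about support B = 711.5 N·m counterclockwise.
Reaction R at support A is upward at 4.7 m, arm 4.7 m → moment R × 4.7 clockwise.
Στ = 0 ⇒ R × 4.7 = 711.5 ⇒ R = 151 N.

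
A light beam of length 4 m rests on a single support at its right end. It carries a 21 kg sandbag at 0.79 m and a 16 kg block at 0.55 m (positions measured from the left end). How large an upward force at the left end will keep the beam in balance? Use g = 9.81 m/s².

Choose the right end as the axis so the unknown pivot reaction has zero arm there.
Sandbag: 21 × 9.81 = 206 N down at 0.79 m → arm 3.21 m, τ = 206 × 3.21 = 661.3 N·m counterclockwise.
Block: 16 × 9.81 = 157 N down at 0.55 m → arm 3.45 m, τ = 157 × 3.45 = 541.6 N·m counterclockwise.
Net moment of the loads = 1203 N·m counterclockwise.
The upward force F acts at the left end, arm 4 m, giving F × 4 clockwise.
For rotational equilibrium, F × 4 = 1203, so F = 1203 / 4 = 301 N.

F ≈ 301 N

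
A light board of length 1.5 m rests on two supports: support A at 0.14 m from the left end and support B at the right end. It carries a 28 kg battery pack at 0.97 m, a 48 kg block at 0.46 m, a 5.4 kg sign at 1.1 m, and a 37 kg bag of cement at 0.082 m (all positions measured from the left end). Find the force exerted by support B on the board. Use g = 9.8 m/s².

Choose support A as the axis so its reaction then has zero moment arm.
Battery pack: 28 × 9.8 = 274.4 N down at 0.97 m → arm 0.83 m, τ = 274.4 × 0.83 = 227.8 N·m clockwise.
Block: 48 × 9.8 = 470.4 N down at 0.46 m → arm 0.32 m, τ = 470.4 × 0.32 = 150.5 N·m clockwise.
Sign: 5.4 × 9.8 = 52.92 N down at 1.1 m → arm 0.96 m, τ = 52.92 × 0.96 = 50.8 N·m clockwise.
Bag of cement: 37 × 9.8 = 362.6 N down at 0.082 m → arm 0.058 m, τ = 362.6 × 0.058 = 21.03 N·m counterclockwise.
Net load moment about support A = 408.1 N·m clockwise.
Reaction R at support B is upward at 1.5 m, arm 1.36 m → moment R × 1.36 counterclockwise.
Balancing moments: R × 1.36 = 408.1, giving R = 300 N.

R_B ≈ 300 N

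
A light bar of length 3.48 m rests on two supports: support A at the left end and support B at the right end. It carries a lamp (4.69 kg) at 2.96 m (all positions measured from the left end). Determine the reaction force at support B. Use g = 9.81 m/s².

Sum moments about support A (its reaction then has zero moment arm).
Lamp: 4.69 × 9.81 = 46.01 N down at 2.96 m → arm 2.96 m, τ = 46.01 × 2.96 = 136.2 N·m clockwise.
Net load moment about support A = 136.2 N·m clockwise.
Reaction R at support B is upward at 3.48 m, arm 3.48 m → moment R × 3.48 counterclockwise.
For rotational equilibrium, R × 3.48 = 136.2, so R = 39.1 N.

R_B ≈ 39.1 N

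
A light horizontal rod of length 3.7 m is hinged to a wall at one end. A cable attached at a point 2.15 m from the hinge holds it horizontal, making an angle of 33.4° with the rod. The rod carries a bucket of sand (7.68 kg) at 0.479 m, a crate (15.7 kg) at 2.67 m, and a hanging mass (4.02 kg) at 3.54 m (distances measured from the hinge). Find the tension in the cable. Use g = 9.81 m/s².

About the hinge:
Bucket of sand: 7.68 × 9.81 = 75.34 N down at 0.479 m → arm 0.479 m, τ = 75.34 × 0.479 = 36.09 N·m clockwise.
Crate: 15.7 × 9.81 = 154 N down at 2.67 m → arm 2.67 m, τ = 154 × 2.67 = 411.2 N·m clockwise.
Hanging mass: 4.02 × 9.81 = 39.44 N down at 3.54 m → arm 3.54 m, τ = 39.44 × 3.54 = 139.6 N·m clockwise.
Total clockwise load moment = 586.9 N·m.
The cable tension T acts at 2.15 m; only its component perpendicular to the rod, T sinθ, produces torque. sin 33.4° = 0.5505.
Setting net torque to zero: T × 2.15 × 0.5505 = 586.9 → T = 586.9 / 1.184 = 496 N.

T ≈ 496 N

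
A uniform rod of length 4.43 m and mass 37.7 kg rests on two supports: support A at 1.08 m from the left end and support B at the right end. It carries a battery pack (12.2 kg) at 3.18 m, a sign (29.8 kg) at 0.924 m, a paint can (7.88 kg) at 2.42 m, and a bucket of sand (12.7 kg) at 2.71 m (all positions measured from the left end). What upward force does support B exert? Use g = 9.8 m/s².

Taking torques about support A:
Beam weight: 37.7 × 9.8 = 369.5 N down at 2.215 m → arm 1.135 m, τ = 369.5 × 1.135 = 419.4 N·m clockwise.
Battery pack: 12.2 × 9.8 = 119.6 N down at 3.18 m → arm 2.1 m, τ = 119.6 × 2.1 = 251.2 N·m clockwise.
Sign: 29.8 × 9.8 = 292 N down at 0.924 m → arm 0.156 m, τ = 292 × 0.156 = 45.55 N·m counterclockwise.
Paint can: 7.88 × 9.8 = 77.22 N down at 2.42 m → arm 1.34 m, τ = 77.22 × 1.34 = 103.5 N·m clockwise.
Bucket of sand: 12.7 × 9.8 = 124.5 N down at 2.71 m → arm 1.63 m, τ = 124.5 × 1.63 = 202.9 N·m clockwise.
Net load moment about support A = 931.4 N·m clockwise.
Reaction R at support B is upward at 4.43 m, arm 3.35 m → moment R × 3.35 counterclockwise.
For rotational equilibrium, R × 3.35 = 931.4, so R = 278 N.

R_B ≈ 278 N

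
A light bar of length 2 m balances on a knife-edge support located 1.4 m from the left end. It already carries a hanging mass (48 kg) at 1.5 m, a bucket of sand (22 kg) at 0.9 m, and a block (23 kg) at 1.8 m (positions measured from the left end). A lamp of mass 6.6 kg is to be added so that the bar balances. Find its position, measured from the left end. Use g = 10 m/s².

x ≈ 0.945 m from the left end

Take moments about the knife-edge support (at 1.4 m from the left end).
Hanging mass: 48 × 10 = 480 N down at 1.5 m → arm 0.1 m, τ = 480 × 0.1 = 48 N·m clockwise.
Bucket of sand: 22 × 10 = 220 N down at 0.9 m → arm 0.5 m, τ = 220 × 0.5 = 110 N·m counterclockwise.
Block: 23 × 10 = 230 N down at 1.8 m → arm 0.4 m, τ = 230 × 0.4 = 92 N·m clockwise.
Net moment of existing loads = 30 N·m clockwise.
The lamp weighs 6.6 × 10 = 66 N and must supply an equal counterclockwise moment, so its lever arm about the knife-edge support is 30 / 66 = 0.455 m.
That puts it at 1.4 − 0.455 = 0.945 m from the left end.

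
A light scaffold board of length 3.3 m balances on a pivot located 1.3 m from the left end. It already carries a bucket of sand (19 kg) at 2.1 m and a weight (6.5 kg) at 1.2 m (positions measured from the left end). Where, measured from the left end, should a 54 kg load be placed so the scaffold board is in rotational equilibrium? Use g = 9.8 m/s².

x ≈ 1.03 m from the left end

Sum moments about the pivot (at 1.3 m from the left end) (the support reaction has zero arm there).
Bucket of sand: 19 × 9.8 = 186.2 N down at 2.1 m → arm 0.8 m, τ = 186.2 × 0.8 = 149 N·m clockwise.
Weight: 6.5 × 9.8 = 63.7 N down at 1.2 m → arm 0.1 m, τ = 63.7 × 0.1 = 6.37 N·m counterclockwise.
Net moment of existing loads = 142.6 N·m clockwise.
The load weighs 54 × 9.8 = 529.2 N and must supply an equal counterclockwise moment, so its lever arm about the pivot is 142.6 / 529.2 = 0.269 m.
That puts it at 1.3 − 0.269 = 1.03 m from the left end.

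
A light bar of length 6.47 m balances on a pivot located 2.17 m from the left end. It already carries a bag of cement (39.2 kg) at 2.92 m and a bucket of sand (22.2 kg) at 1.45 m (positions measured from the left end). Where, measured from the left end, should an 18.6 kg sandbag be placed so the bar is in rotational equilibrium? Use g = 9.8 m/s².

x ≈ 1.45 m from the left end

Choose the pivot (at 2.17 m from the left end) as the axis so the support reaction has zero arm there.
Bag of cement: 39.2 × 9.8 = 384.2 N down at 2.92 m → arm 0.75 m, τ = 384.2 × 0.75 = 288.1 N·m clockwise.
Bucket of sand: 22.2 × 9.8 = 217.6 N down at 1.45 m → arm 0.72 m, τ = 217.6 × 0.72 = 156.7 N·m counterclockwise.
Net moment of existing loads = 131.4 N·m clockwise.
The sandbag weighs 18.6 × 9.8 = 182.3 N and must supply an equal counterclockwise moment, so its lever arm about the pivot is 131.4 / 182.3 = 0.721 m.
That puts it at 2.17 − 0.721 = 1.45 m from the left end.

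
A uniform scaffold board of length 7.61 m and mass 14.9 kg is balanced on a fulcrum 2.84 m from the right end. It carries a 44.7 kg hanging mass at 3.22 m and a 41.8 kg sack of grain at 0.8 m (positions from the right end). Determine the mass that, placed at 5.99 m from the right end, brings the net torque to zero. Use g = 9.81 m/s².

m ≈ 17.1 kg

Taking torques about the fulcrum (at 2.84 m from the right end):
Beam weight: 14.9 × 9.81 = 146.2 N down at 3.805 m → arm 0.965 m, τ = 146.2 × 0.965 = 141.1 N·m counterclockwise.
Hanging mass: 44.7 × 9.81 = 438.5 N down at 3.22 m → arm 0.38 m, τ = 438.5 × 0.38 = 166.6 N·m counterclockwise.
Sack of grain: 41.8 × 9.81 = 410.1 N down at 0.8 m → arm 2.04 m, τ = 410.1 × 2.04 = 836.6 N·m clockwise.
Net moment of known loads = 528.9 N·m clockwise.
An unknown mass m at 5.99 m has arm 3.15 m; its moment is m·g·3.15 counterclockwise.
Στ = 0 ⇒ m × 9.81 × 3.15 = 528.9 ⇒ m = 528.9 / (9.81 × 3.15) = 17.1 kg.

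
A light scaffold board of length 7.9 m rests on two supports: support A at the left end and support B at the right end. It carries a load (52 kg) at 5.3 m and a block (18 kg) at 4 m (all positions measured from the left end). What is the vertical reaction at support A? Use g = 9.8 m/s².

Take moments about support B.
Load: 52 × 9.8 = 509.6 N down at 5.3 m → arm 2.6 m, τ = 509.6 × 2.6 = 1325 N·m counterclockwise.
Block: 18 × 9.8 = 176.4 N down at 4 m → arm 3.9 m, τ = 176.4 × 3.9 = 688 N·m counterclockwise.
Net load moment about support B = 2013 N·m counterclockwise.
Reaction R at support A is upward at 0 m, arm 7.9 m → moment R × 7.9 clockwise.
Στ = 0 ⇒ R × 7.9 = 2013 ⇒ R = 255 N.

R_A ≈ 255 N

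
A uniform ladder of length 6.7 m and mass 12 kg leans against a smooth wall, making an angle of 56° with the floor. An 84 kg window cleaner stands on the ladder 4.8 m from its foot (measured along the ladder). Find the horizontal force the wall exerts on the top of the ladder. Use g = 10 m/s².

About the foot of the ladder:
Ladder weight 12×10 = 120 N acts at 3.35 m along the ladder; its horizontal arm is 3.35·cos56° = 1.873 m → τ = 224.8 N·m clockwise.
Window cleaner: 84×10 = 840 N at 4.8 m → arm 2.684 m → τ = 2255 N·m clockwise.
Wall normal N acts horizontally at the top; its moment arm is the height L sinθ = 6.7·sin56° = 5.555 m, counterclockwise.
For rotational equilibrium, N × 5.555 = 2480, so N = 446 N.

N_wall ≈ 446 N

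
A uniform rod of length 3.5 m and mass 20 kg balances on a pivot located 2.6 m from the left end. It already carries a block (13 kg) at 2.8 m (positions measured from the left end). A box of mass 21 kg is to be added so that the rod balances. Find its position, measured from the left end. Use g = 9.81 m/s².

x ≈ 3.29 m from the left end

Sum moments about the pivot (at 2.6 m from the left end) (the support reaction has zero arm there).
Beam weight: 20 × 9.81 = 196.2 N down at 1.75 m → arm 0.85 m, τ = 196.2 × 0.85 = 166.8 N·m counterclockwise.
Block: 13 × 9.81 = 127.5 N down at 2.8 m → arm 0.2 m, τ = 127.5 × 0.2 = 25.5 N·m clockwise.
Net moment of existing loads = 141.3 N·m counterclockwise.
The box weighs 21 × 9.81 = 206 N and must supply an equal clockwise moment, so its lever arm about the pivot is 141.3 / 206 = 0.686 m.
That puts it at 2.6 + 0.686 = 3.29 m from the left end.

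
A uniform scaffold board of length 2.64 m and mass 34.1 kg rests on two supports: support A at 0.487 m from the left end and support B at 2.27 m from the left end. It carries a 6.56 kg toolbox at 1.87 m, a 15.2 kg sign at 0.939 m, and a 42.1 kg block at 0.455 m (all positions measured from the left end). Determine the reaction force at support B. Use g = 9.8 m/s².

R_B ≈ 236 N

Taking torques about support A:
Beam weight: 34.1 × 9.8 = 334.2 N down at 1.32 m → arm 0.833 m, τ = 334.2 × 0.833 = 278.4 N·m clockwise.
Toolbox: 6.56 × 9.8 = 64.29 N down at 1.87 m → arm 1.383 m, τ = 64.29 × 1.383 = 88.91 N·m clockwise.
Sign: 15.2 × 9.8 = 149 N down at 0.939 m → arm 0.452 m, τ = 149 × 0.452 = 67.35 N·m clockwise.
Block: 42.1 × 9.8 = 412.6 N down at 0.455 m → arm 0.032 m, τ = 412.6 × 0.032 = 13.2 N·m counterclockwise.
Net load moment about support A = 421.5 N·m clockwise.
Reaction R at support B is upward at 2.27 m, arm 1.783 m → moment R × 1.783 counterclockwise.
Στ = 0 ⇒ R × 1.783 = 421.5 ⇒ R = 236 N.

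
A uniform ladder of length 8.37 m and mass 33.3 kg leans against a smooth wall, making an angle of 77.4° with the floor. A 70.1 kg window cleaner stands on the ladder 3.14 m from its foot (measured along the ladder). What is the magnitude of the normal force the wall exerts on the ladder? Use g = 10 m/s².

N_wall ≈ 96 N

Taking torques about the foot of the ladder:
Ladder weight 33.3×10 = 333 N acts at 4.185 m along the ladder; its horizontal arm is 4.185·cos77.4° = 0.9129 m → τ = 304 N·m clockwise.
Window cleaner: 70.1×10 = 701 N at 3.14 m → arm 0.685 m → τ = 480.2 N·m clockwise.
Wall normal N acts horizontally at the top; its moment arm is the height L sinθ = 8.37·sin77.4° = 8.168 m, counterclockwise.
For rotational equilibrium, N × 8.168 = 784.2, so N = 96 N.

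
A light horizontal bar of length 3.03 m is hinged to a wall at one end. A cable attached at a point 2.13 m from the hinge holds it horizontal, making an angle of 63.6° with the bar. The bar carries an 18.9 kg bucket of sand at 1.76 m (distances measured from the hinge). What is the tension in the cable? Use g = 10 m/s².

T ≈ 174 N

Taking torques about the hinge:
Bucket of sand: 18.9 × 10 = 189 N down at 1.76 m → arm 1.76 m, τ = 189 × 1.76 = 332.6 N·m clockwise.
Total clockwise load moment = 332.6 N·m.
The cable tension T acts at 2.13 m; only its component perpendicular to the bar, T sinθ, produces torque. sin 63.6° = 0.8957.
For rotational equilibrium, T × 2.13 × 0.8957 = 332.6, so T = 332.6 / 1.908 = 174 N.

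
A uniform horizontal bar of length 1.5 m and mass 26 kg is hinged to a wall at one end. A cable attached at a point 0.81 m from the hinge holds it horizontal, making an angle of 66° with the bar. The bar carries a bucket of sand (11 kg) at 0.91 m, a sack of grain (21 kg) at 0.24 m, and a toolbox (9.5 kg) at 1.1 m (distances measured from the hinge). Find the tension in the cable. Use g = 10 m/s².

Choose the hinge as the axis so the unknown hinge reaction has zero arm there.
Beam weight: 26 × 10 = 260 N down at 0.75 m → arm 0.75 m, τ = 260 × 0.75 = 195 N·m clockwise.
Bucket of sand: 11 × 10 = 110 N down at 0.91 m → arm 0.91 m, τ = 110 × 0.91 = 100.1 N·m clockwise.
Sack of grain: 21 × 10 = 210 N down at 0.24 m → arm 0.24 m, τ = 210 × 0.24 = 50.4 N·m clockwise.
Toolbox: 9.5 × 10 = 95 N down at 1.1 m → arm 1.1 m, τ = 95 × 1.1 = 104.5 N·m clockwise.
Total clockwise load moment = 450 N·m.
The cable tension T acts at 0.81 m; only its component perpendicular to the bar, T sinθ, produces torque. sin 66° = 0.9135.
For rotational equilibrium, T × 0.81 × 0.9135 = 450, so T = 450 / 0.7399 = 608 N.

T ≈ 608 N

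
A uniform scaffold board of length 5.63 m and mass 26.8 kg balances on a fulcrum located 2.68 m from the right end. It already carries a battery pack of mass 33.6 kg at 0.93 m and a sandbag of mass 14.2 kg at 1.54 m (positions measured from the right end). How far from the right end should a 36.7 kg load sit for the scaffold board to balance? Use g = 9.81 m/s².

x ≈ 4.62 m from the right end

About the fulcrum (at 2.68 m from the right end):
Beam weight: 26.8 × 9.81 = 262.9 N down at 2.815 m → arm 0.135 m, τ = 262.9 × 0.135 = 35.49 N·m counterclockwise.
Battery pack: 33.6 × 9.81 = 329.6 N down at 0.93 m → arm 1.75 m, τ = 329.6 × 1.75 = 576.8 N·m clockwise.
Sandbag: 14.2 × 9.81 = 139.3 N down at 1.54 m → arm 1.14 m, τ = 139.3 × 1.14 = 158.8 N·m clockwise.
Net moment of existing loads = 700.1 N·m clockwise.
The load weighs 36.7 × 9.81 = 360 N and must supply an equal counterclockwise moment, so its lever arm about the fulcrum is 700.1 / 360 = 1.94 m.
That puts it at 2.68 + 1.94 = 4.62 m from the right end.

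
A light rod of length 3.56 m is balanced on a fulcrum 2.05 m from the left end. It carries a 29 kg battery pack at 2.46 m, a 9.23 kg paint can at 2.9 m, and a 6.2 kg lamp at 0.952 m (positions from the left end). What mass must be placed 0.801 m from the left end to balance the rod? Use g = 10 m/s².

Choose the fulcrum (at 2.05 m from the left end) as the axis so the support reaction has zero arm there.
Battery pack: 29 × 10 = 290 N down at 2.46 m → arm 0.41 m, τ = 290 × 0.41 = 118.9 N·m clockwise.
Paint can: 9.23 × 10 = 92.3 N down at 2.9 m → arm 0.85 m, τ = 92.3 × 0.85 = 78.45 N·m clockwise.
Lamp: 6.2 × 10 = 62 N down at 0.952 m → arm 1.098 m, τ = 62 × 1.098 = 68.08 N·m counterclockwise.
Net moment of known loads = 129.3 N·m clockwise.
An unknown mass m at 0.801 m has arm 1.249 m; its moment is m·g·1.249 counterclockwise.
Στ = 0 ⇒ m × 10 × 1.249 = 129.3 ⇒ m = 129.3 / (10 × 1.249) = 10.4 kg.

m ≈ 10.4 kg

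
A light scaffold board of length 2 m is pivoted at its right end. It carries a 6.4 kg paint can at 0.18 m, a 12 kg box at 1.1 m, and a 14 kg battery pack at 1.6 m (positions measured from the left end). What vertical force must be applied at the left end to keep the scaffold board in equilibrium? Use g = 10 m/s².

F ≈ 140 N

Sum moments about the right end (the unknown pivot reaction has zero arm there).
Paint can: 6.4 × 10 = 64 N down at 0.18 m → arm 1.82 m, τ = 64 × 1.82 = 116.5 N·m counterclockwise.
Box: 12 × 10 = 120 N down at 1.1 m → arm 0.9 m, τ = 120 × 0.9 = 108 N·m counterclockwise.
Battery pack: 14 × 10 = 140 N down at 1.6 m → arm 0.4 m, τ = 140 × 0.4 = 56 N·m counterclockwise.
Net moment of the loads = 280.5 N·m counterclockwise.
The upward force F acts at the left end, arm 2 m, giving F × 2 clockwise.
Balancing moments: F × 2 = 280.5, giving F = 280.5 / 2 = 140 N.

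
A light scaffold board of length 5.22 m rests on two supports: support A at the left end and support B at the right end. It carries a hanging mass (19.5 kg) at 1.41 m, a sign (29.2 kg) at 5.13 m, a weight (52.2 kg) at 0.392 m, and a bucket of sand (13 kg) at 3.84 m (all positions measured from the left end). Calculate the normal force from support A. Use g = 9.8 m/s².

R_A ≈ 651 N

Taking torques about support B:
Hanging mass: 19.5 × 9.8 = 191.1 N down at 1.41 m → arm 3.81 m, τ = 191.1 × 3.81 = 728.1 N·m counterclockwise.
Sign: 29.2 × 9.8 = 286.2 N down at 5.13 m → arm 0.09 m, τ = 286.2 × 0.09 = 25.76 N·m counterclockwise.
Weight: 52.2 × 9.8 = 511.6 N down at 0.392 m → arm 4.828 m, τ = 511.6 × 4.828 = 2470 N·m counterclockwise.
Bucket of sand: 13 × 9.8 = 127.4 N down at 3.84 m → arm 1.38 m, τ = 127.4 × 1.38 = 175.8 N·m counterclockwise.
Net load moment about support B = 3400 N·m counterclockwise.
Reaction R at support A is upward at 0 m, arm 5.22 m → moment R × 5.22 clockwise.
Setting net torque to zero: R × 5.22 = 3400 → R = 651 N.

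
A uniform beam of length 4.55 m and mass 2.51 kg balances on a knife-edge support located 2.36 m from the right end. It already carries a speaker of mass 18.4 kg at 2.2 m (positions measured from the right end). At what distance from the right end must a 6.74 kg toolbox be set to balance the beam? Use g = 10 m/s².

x ≈ 2.83 m from the right end

About the knife-edge support (at 2.36 m from the right end):
Beam weight: 2.51 × 10 = 25.1 N down at 2.275 m → arm 0.085 m, τ = 25.1 × 0.085 = 2.134 N·m clockwise.
Speaker: 18.4 × 10 = 184 N down at 2.2 m → arm 0.16 m, τ = 184 × 0.16 = 29.44 N·m clockwise.
Net moment of existing loads = 31.57 N·m clockwise.
The toolbox weighs 6.74 × 10 = 67.4 N and must supply an equal counterclockwise moment, so its lever arm about the knife-edge support is 31.57 / 67.4 = 0.468 m.
That puts it at 2.36 + 0.468 = 2.83 m from the right end.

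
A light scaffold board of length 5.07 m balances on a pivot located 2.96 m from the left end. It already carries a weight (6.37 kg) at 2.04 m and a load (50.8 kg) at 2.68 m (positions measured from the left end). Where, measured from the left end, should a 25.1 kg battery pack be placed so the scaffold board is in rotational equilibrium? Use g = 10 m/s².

x ≈ 3.76 m from the left end

About the pivot (at 2.96 m from the left end):
Weight: 6.37 × 10 = 63.7 N down at 2.04 m → arm 0.92 m, τ = 63.7 × 0.92 = 58.6 N·m counterclockwise.
Load: 50.8 × 10 = 508 N down at 2.68 m → arm 0.28 m, τ = 508 × 0.28 = 142.2 N·m counterclockwise.
Net moment of existing loads = 200.8 N·m counterclockwise.
The battery pack weighs 25.1 × 10 = 251 N and must supply an equal clockwise moment, so its lever arm about the pivot is 200.8 / 251 = 0.8 m.
That puts it at 2.96 + 0.8 = 3.76 m from the left end.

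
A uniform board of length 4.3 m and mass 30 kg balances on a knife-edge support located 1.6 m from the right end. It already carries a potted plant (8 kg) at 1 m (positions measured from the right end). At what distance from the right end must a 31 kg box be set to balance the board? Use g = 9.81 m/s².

x ≈ 1.22 m from the right end

Choose the knife-edge support (at 1.6 m from the right end) as the axis so the support reaction has zero arm there.
Beam weight: 30 × 9.81 = 294.3 N down at 2.15 m → arm 0.55 m, τ = 294.3 × 0.55 = 161.9 N·m counterclockwise.
Potted plant: 8 × 9.81 = 78.48 N down at 1 m → arm 0.6 m, τ = 78.48 × 0.6 = 47.09 N·m clockwise.
Net moment of existing loads = 114.8 N·m counterclockwise.
The box weighs 31 × 9.81 = 304.1 N and must supply an equal clockwise moment, so its lever arm about the knife-edge support is 114.8 / 304.1 = 0.378 m.
That puts it at 1.6 − 0.378 = 1.22 m from the right end.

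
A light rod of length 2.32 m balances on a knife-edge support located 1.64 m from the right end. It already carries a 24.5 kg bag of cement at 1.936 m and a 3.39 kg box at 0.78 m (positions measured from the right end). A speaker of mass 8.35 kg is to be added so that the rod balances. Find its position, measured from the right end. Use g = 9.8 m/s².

x ≈ 1.12 m from the right end

Taking torques about the knife-edge support (at 1.64 m from the right end):
Bag of cement: 24.5 × 9.8 = 240.1 N down at 1.936 m → arm 0.296 m, τ = 240.1 × 0.296 = 71.07 N·m counterclockwise.
Box: 3.39 × 9.8 = 33.22 N down at 0.78 m → arm 0.86 m, τ = 33.22 × 0.86 = 28.57 N·m clockwise.
Net moment of existing loads = 42.5 N·m counterclockwise.
The speaker weighs 8.35 × 9.8 = 81.83 N and must supply an equal clockwise moment, so its lever arm about the knife-edge support is 42.5 / 81.83 = 0.519 m.
That puts it at 1.64 − 0.519 = 1.12 m from the right end.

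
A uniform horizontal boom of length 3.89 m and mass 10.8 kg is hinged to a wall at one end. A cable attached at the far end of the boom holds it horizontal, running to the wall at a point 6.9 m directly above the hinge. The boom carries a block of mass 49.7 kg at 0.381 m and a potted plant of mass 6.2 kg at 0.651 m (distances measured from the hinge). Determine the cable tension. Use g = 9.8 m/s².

About the hinge:
Beam weight: 10.8 × 9.8 = 105.8 N down at 1.945 m → arm 1.945 m, τ = 105.8 × 1.945 = 205.8 N·m clockwise.
Block: 49.7 × 9.8 = 487.1 N down at 0.381 m → arm 0.381 m, τ = 487.1 × 0.381 = 185.6 N·m clockwise.
Potted plant: 6.2 × 9.8 = 60.76 N down at 0.651 m → arm 0.651 m, τ = 60.76 × 0.651 = 39.55 N·m clockwise.
Total clockwise load moment = 430.9 N·m.
The cable tension T acts at 3.89 m; only its component perpendicular to the boom, T sinθ, produces torque. sinθ = h/√(h²+d²) = 6.9/√(6.9²+3.89²) = 0.8711.
Balancing moments: T × 3.89 × 0.8711 = 430.9, giving T = 430.9 / 3.389 = 127 N.

T ≈ 127 N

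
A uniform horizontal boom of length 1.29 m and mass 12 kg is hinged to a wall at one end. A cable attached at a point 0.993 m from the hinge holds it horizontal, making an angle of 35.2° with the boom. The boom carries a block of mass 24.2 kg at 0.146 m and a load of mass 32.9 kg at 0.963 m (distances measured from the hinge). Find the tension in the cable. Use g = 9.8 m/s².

Taking torques about the hinge:
Beam weight: 12 × 9.8 = 117.6 N down at 0.645 m → arm 0.645 m, τ = 117.6 × 0.645 = 75.85 N·m clockwise.
Block: 24.2 × 9.8 = 237.2 N down at 0.146 m → arm 0.146 m, τ = 237.2 × 0.146 = 34.63 N·m clockwise.
Load: 32.9 × 9.8 = 322.4 N down at 0.963 m → arm 0.963 m, τ = 322.4 × 0.963 = 310.5 N·m clockwise.
Total clockwise load moment = 421 N·m.
The cable tension T acts at 0.993 m; only its component perpendicular to the boom, T sinθ, produces torque. sin 35.2° = 0.5764.
Στ = 0 ⇒ T × 0.993 × 0.5764 = 421 ⇒ T = 421 / 0.5724 = 735 N.

T ≈ 735 N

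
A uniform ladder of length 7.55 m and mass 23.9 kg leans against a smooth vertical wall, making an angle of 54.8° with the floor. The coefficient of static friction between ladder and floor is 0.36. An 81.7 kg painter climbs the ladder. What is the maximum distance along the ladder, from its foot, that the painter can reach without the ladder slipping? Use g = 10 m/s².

Choose the foot of the ladder as the axis so the floor normal and friction both act there and drop out.
Ladder weight 23.9×10 = 239 N acts at 3.775 m along the ladder; its horizontal arm is 3.775·cos54.8° = 2.176 m → τ = 520.1 N·m clockwise.
Painter weight 81.7×10 = 817 N at distance d → arm d·cos54.8° → τ = 817·d·0.5764 clockwise.
Wall normal N at the top has arm L sinθ = 6.169 m counterclockwise, so Στ = 0 gives N·6.169 = 520.1 + 470.9·d.
ΣFy = 0 ⇒ N_floor = 1056 N, so the maximum friction is μ_s·N_floor = 0.36×1056 = 380.2 N. ΣFx = 0 ⇒ N_wall = f, so at the slipping point N = 380.2 N.
Substituting: 380.2×6.169 = 520.1 + 470.9·d ⇒ d = (2345 − 520.1) / 470.9 = 3.88 m.

d ≈ 3.88 m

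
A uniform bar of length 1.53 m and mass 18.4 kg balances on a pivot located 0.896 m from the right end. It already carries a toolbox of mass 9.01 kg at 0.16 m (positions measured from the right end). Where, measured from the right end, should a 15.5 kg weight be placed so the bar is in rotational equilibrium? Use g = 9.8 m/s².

Choose the pivot (at 0.896 m from the right end) as the axis so the support reaction has zero arm there.
Beam weight: 18.4 × 9.8 = 180.3 N down at 0.765 m → arm 0.131 m, τ = 180.3 × 0.131 = 23.62 N·m clockwise.
Toolbox: 9.01 × 9.8 = 88.3 N down at 0.16 m → arm 0.736 m, τ = 88.3 × 0.736 = 64.99 N·m clockwise.
Net moment of existing loads = 88.61 N·m clockwise.
The weight weighs 15.5 × 9.8 = 151.9 N and must supply an equal counterclockwise moment, so its lever arm about the pivot is 88.61 / 151.9 = 0.583 m.
That puts it at 0.896 + 0.583 = 1.48 m from the right end.

x ≈ 1.48 m from the right end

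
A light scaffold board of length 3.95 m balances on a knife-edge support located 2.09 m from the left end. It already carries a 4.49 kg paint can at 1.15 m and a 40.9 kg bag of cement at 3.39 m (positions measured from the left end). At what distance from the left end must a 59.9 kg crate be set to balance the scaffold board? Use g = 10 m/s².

x ≈ 1.27 m from the left end

Take moments about the knife-edge support (at 2.09 m from the left end).
Paint can: 4.49 × 10 = 44.9 N down at 1.15 m → arm 0.94 m, τ = 44.9 × 0.94 = 42.21 N·m counterclockwise.
Bag of cement: 40.9 × 10 = 409 N down at 3.39 m → arm 1.3 m, τ = 409 × 1.3 = 531.7 N·m clockwise.
Net moment of existing loads = 489.5 N·m clockwise.
The crate weighs 59.9 × 10 = 599 N and must supply an equal counterclockwise moment, so its lever arm about the knife-edge support is 489.5 / 599 = 0.817 m.
That puts it at 2.09 − 0.817 = 1.27 m from the left end.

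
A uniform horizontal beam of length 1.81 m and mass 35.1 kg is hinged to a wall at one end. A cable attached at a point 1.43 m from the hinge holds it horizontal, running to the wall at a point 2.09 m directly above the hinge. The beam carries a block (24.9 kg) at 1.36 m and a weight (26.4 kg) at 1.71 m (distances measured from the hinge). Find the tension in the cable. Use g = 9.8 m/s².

Taking torques about the hinge:
Beam weight: 35.1 × 9.8 = 344 N down at 0.905 m → arm 0.905 m, τ = 344 × 0.905 = 311.3 N·m clockwise.
Block: 24.9 × 9.8 = 244 N down at 1.36 m → arm 1.36 m, τ = 244 × 1.36 = 331.8 N·m clockwise.
Weight: 26.4 × 9.8 = 258.7 N down at 1.71 m → arm 1.71 m, τ = 258.7 × 1.71 = 442.4 N·m clockwise.
Total clockwise load moment = 1086 N·m.
The cable tension T acts at 1.43 m; only its component perpendicular to the beam, T sinθ, produces torque. sinθ = h/√(h²+d²) = 2.09/√(2.09²+1.43²) = 0.8253.
For rotational equilibrium, T × 1.43 × 0.8253 = 1086, so T = 1086 / 1.18 = 920 N.

T ≈ 920 N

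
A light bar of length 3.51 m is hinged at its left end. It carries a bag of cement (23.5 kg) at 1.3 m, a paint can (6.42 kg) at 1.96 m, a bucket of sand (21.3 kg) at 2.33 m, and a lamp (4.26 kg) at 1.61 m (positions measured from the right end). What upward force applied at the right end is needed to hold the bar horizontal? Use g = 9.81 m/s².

Choose the left end as the axis so the unknown pivot reaction has zero arm there.
Bag of cement: 23.5 × 9.81 = 230.5 N down at 1.3 m → arm 2.21 m, τ = 230.5 × 2.21 = 509.4 N·m clockwise.
Paint can: 6.42 × 9.81 = 62.98 N down at 1.96 m → arm 1.55 m, τ = 62.98 × 1.55 = 97.62 N·m clockwise.
Bucket of sand: 21.3 × 9.81 = 209 N down at 2.33 m → arm 1.18 m, τ = 209 × 1.18 = 246.6 N·m clockwise.
Lamp: 4.26 × 9.81 = 41.79 N down at 1.61 m → arm 1.9 m, τ = 41.79 × 1.9 = 79.4 N·m clockwise.
Net moment of the loads = 933 N·m clockwise.
The upward force F acts at the right end, arm 3.51 m, giving F × 3.51 counterclockwise.
For rotational equilibrium, F × 3.51 = 933, so F = 933 / 3.51 = 266 N.

F ≈ 266 N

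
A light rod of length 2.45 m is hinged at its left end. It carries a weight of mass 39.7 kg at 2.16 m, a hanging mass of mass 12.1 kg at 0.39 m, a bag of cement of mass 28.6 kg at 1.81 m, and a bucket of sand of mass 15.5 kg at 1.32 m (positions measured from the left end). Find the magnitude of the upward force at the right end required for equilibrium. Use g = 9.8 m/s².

F ≈ 651 N

Taking torques about the left end:
Weight: 39.7 × 9.8 = 389.1 N down at 2.16 m → arm 2.16 m, τ = 389.1 × 2.16 = 840.5 N·m clockwise.
Hanging mass: 12.1 × 9.8 = 118.6 N down at 0.39 m → arm 0.39 m, τ = 118.6 × 0.39 = 46.25 N·m clockwise.
Bag of cement: 28.6 × 9.8 = 280.3 N down at 1.81 m → arm 1.81 m, τ = 280.3 × 1.81 = 507.3 N·m clockwise.
Bucket of sand: 15.5 × 9.8 = 151.9 N down at 1.32 m → arm 1.32 m, τ = 151.9 × 1.32 = 200.5 N·m clockwise.
Net moment of the loads = 1595 N·m clockwise.
The upward force F acts at the right end, arm 2.45 m, giving F × 2.45 counterclockwise.
Balancing moments: F × 2.45 = 1595, giving F = 1595 / 2.45 = 651 N.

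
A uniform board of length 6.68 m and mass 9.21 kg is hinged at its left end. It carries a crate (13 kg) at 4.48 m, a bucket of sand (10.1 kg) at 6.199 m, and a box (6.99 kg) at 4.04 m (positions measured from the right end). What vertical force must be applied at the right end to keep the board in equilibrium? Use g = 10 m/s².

Take moments about the left end.
Beam weight: 9.21 × 10 = 92.1 N down at 3.34 m → arm 3.34 m, τ = 92.1 × 3.34 = 307.6 N·m clockwise.
Crate: 13 × 10 = 130 N down at 4.48 m → arm 2.2 m, τ = 130 × 2.2 = 286 N·m clockwise.
Bucket of sand: 10.1 × 10 = 101 N down at 6.199 m → arm 0.481 m, τ = 101 × 0.481 = 48.58 N·m clockwise.
Box: 6.99 × 10 = 69.9 N down at 4.04 m → arm 2.64 m, τ = 69.9 × 2.64 = 184.5 N·m clockwise.
Net moment of the loads = 826.7 N·m clockwise.
The upward force F acts at the right end, arm 6.68 m, giving F × 6.68 counterclockwise.
Στ = 0 ⇒ F × 6.68 = 826.7 ⇒ F = 826.7 / 6.68 = 124 N.

F ≈ 124 N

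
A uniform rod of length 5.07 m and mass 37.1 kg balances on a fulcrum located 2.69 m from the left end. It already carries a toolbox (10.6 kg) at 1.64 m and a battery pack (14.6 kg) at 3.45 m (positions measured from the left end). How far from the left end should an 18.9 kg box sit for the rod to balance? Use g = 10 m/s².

About the fulcrum (at 2.69 m from the left end):
Beam weight: 37.1 × 10 = 371 N down at 2.535 m → arm 0.155 m, τ = 371 × 0.155 = 57.51 N·m counterclockwise.
Toolbox: 10.6 × 10 = 106 N down at 1.64 m → arm 1.05 m, τ = 106 × 1.05 = 111.3 N·m counterclockwise.
Battery pack: 14.6 × 10 = 146 N down at 3.45 m → arm 0.76 m, τ = 146 × 0.76 = 111 N·m clockwise.
Net moment of existing loads = 57.81 N·m counterclockwise.
The box weighs 18.9 × 10 = 189 N and must supply an equal clockwise moment, so its lever arm about the fulcrum is 57.81 / 189 = 0.306 m.
That puts it at 2.69 + 0.306 = 3 m from the left end.

x ≈ 3 m from the left end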